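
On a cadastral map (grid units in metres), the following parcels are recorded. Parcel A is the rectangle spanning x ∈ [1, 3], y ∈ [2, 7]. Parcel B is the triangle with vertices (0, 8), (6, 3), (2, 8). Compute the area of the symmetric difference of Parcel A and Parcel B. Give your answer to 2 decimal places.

|Parcel A| = 10, |Parcel B| = 5, |Parcel A∩Parcel B| = 1.325.
|Parcel A △ Parcel B| = |Parcel A| + |Parcel B| − 2·|Parcel A∩Parcel B| = 10 + 5 − 2.65 = 12.35.

12.35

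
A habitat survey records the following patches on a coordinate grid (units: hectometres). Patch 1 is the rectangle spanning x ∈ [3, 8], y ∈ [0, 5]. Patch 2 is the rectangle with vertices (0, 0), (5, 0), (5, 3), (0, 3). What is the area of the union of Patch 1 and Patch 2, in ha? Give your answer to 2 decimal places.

By inclusion–exclusion:
Individual areas: |Patch 1| = 25, |Patch 2| = 15.
|Patch 1∩Patch 2|: x∈[3,5], y∈[0,3] → 2·3 = 6.
|Patch 1 ∪ Patch 2| = 40 − 6 = 34.00.

34.00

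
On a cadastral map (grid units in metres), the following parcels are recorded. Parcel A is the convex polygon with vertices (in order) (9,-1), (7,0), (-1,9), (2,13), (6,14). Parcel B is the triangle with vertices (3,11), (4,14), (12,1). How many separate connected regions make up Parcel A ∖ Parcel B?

2

Parcel A ∖ Parcel B splits into 2 disjoint pieces (area 54.3883, area 4.3815).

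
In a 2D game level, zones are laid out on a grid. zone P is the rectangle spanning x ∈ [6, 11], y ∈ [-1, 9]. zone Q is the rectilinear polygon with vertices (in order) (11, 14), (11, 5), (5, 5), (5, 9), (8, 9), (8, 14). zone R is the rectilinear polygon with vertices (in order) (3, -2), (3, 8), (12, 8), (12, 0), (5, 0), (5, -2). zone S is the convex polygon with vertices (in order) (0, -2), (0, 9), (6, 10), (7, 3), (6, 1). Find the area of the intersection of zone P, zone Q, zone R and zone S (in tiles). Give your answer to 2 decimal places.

The intersection is the polygon with vertices (6,8), (6.286,8), (6.714,5), (6,5).
By the shoelace formula its area is 1.50.

1.50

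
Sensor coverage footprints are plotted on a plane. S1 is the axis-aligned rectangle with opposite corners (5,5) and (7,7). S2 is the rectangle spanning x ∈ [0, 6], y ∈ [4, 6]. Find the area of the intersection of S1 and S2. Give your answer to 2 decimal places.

1.00

|S1∩S2|: x∈[5,6], y∈[5,6] → 1·1 = 1.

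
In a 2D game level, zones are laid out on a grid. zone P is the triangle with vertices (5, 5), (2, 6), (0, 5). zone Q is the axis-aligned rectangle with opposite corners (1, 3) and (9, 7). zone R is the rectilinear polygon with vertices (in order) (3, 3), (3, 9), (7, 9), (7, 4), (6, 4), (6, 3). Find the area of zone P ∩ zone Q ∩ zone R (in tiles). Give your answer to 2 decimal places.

The intersection is the polygon with vertices (5,5), (3,5), (3,5.667).
By the shoelace formula its area is 0.67.

0.67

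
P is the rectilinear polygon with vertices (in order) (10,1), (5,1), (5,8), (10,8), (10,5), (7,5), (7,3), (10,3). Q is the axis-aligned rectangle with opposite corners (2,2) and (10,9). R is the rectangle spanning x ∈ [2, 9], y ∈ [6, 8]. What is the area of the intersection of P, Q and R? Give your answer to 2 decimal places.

8.00

The intersection is the polygon with vertices (9,8), (9,6), (5,6), (5,8).
By the shoelace formula its area is 8.00.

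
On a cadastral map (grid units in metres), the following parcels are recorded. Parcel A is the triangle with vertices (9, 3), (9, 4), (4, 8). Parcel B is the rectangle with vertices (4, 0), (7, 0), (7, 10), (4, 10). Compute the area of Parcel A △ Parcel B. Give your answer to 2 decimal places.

|Parcel A| = 2.5, |Parcel B| = 30, |Parcel A∩Parcel B| = 0.9.
|Parcel A △ Parcel B| = |Parcel A| + |Parcel B| − 2·|Parcel A∩Parcel B| = 2.5 + 30 − 1.8 = 30.70.

30.70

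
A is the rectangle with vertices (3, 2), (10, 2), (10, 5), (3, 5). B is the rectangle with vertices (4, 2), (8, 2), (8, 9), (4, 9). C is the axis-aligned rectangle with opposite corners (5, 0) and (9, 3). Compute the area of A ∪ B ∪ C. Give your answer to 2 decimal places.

By inclusion–exclusion:
Individual areas: |A| = 21, |B| = 28, |C| = 12.
|A∩B|: x∈[4,8], y∈[2,5] → 4·3 = 12.
|A∩C|: x∈[5,9], y∈[2,3] → 4·1 = 4.
|B∩C|: x∈[5,8], y∈[2,3] → 3·1 = 3.
|A∩B∩C| = 3.
|A ∪ B ∪ C| = 61 − 19 + 3 = 45.00.

45.00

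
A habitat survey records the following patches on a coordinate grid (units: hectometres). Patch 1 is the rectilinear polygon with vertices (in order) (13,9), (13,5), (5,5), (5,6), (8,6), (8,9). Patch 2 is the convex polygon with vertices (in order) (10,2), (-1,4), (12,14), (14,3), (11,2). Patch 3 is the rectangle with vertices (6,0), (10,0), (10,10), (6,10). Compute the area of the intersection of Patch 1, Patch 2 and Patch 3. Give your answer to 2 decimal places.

The intersection is the polygon with vertices (6,5), (6,6), (8,6), (8,9), (10,9), (10,5).
By the shoelace formula its area is 10.00.

10.00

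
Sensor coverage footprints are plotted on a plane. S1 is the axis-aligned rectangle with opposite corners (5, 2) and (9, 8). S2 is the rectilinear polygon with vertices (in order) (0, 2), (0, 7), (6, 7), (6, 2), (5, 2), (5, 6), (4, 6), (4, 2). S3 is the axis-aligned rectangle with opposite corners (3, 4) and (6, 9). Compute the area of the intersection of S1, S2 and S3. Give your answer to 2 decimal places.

3.00

The intersection is the polygon with vertices (6,7), (6,4), (5,4), (5,6), (5,7).
By the shoelace formula its area is 3.00.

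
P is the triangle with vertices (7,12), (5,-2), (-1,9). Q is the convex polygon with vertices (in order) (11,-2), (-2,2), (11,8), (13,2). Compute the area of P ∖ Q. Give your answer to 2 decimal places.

38.96

|P| = 53, |P∩Q| = 14.0395.
|P ∖ Q| = |P| − |P∩Q| = 53 − 14.0395 = 38.96.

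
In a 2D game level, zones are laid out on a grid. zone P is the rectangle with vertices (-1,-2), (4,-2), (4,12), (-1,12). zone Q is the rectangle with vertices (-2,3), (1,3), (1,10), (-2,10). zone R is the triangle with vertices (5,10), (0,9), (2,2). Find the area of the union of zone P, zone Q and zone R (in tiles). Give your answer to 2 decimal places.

78.23

By inclusion–exclusion:
Individual areas: |zone P| = 70, |zone Q| = 21, |zone R| = 18.5.
|zone P∩zone Q|: x∈[-1,1], y∈[3,10] → 2·7 = 14.
|zone P∩zone R| = 17.2667.
|zone Q∩zone R| = 1.85.
|zone P∩zone Q∩zone R| = 1.85.
|zone P ∪ zone Q ∪ zone R| = 109.5 − 33.1167 + 1.85 = 78.23.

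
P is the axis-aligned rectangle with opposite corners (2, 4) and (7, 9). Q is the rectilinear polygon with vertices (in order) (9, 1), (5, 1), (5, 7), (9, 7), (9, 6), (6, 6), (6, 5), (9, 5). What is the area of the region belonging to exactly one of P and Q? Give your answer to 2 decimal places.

|P| = 25, |Q| = 21, |P∩Q| = 5.
|P △ Q| = |P| + |Q| − 2·|P∩Q| = 25 + 21 − 10 = 36.00.

36.00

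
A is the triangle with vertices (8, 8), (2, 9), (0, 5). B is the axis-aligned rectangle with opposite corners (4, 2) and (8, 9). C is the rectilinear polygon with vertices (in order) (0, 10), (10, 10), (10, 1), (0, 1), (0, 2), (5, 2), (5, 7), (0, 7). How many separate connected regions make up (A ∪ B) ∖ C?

1

(A ∪ B) ∖ C is a single connected region.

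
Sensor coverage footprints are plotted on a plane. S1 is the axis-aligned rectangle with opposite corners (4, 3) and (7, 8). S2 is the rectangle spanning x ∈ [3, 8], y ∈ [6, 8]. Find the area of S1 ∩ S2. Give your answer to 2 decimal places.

6.00

|S1∩S2|: x∈[4,7], y∈[6,8] → 3·2 = 6.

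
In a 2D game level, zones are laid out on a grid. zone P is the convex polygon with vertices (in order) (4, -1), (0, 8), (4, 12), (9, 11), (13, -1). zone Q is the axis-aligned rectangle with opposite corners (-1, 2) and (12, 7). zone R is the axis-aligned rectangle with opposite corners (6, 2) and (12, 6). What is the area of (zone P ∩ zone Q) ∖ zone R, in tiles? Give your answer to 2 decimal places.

|zone P ∩ zone Q| = 48.0556.
|(zone P ∩ zone Q) ∩ zone R| = 21.3333.
|(zone P ∩ zone Q) ∖ zone R| = 48.0556 − 21.3333 = 26.72.

26.72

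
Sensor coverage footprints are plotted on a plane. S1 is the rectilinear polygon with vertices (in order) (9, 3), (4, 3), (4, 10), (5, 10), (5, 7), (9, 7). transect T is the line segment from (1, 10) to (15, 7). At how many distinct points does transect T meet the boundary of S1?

2

The segment meets the boundary at (5,9.143), (4,9.357).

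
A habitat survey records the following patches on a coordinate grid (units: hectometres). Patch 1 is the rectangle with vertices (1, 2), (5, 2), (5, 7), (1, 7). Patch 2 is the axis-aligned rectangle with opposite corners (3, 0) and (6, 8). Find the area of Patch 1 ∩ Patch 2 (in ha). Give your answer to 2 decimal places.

10.00

|Patch 1∩Patch 2|: x∈[3,5], y∈[2,7] → 2·5 = 10.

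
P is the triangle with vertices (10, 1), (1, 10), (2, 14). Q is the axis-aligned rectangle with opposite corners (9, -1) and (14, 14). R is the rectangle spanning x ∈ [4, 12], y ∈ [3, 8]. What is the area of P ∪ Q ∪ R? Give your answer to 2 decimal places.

114.03

By inclusion–exclusion:
Individual areas: |P| = 22.5, |Q| = 75, |R| = 40.
|P∩Q| = 0.3125.
|P∩R| = 8.1538.
|Q∩R|: x∈[9,12], y∈[3,8] → 3·5 = 15.
|P∩Q∩R| = 0.
|P ∪ Q ∪ R| = 137.5 − 23.4663 + 0 = 114.03.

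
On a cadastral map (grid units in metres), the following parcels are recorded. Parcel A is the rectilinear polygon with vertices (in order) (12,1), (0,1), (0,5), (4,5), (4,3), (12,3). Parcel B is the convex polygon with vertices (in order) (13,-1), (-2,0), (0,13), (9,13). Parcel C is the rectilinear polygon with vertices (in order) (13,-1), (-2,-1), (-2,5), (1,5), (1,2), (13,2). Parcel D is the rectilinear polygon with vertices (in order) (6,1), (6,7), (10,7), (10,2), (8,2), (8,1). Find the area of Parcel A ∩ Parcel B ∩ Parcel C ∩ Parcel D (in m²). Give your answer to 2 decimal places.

2.00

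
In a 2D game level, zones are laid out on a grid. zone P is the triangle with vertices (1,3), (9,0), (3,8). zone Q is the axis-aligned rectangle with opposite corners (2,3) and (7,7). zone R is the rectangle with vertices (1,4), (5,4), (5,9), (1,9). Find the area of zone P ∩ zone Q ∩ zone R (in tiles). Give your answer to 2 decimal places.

The intersection is the polygon with vertices (2,5.5), (2.6,7), (3.75,7), (5,5.333), (5,4), (2,4).
By the shoelace formula its area is 7.51.

7.51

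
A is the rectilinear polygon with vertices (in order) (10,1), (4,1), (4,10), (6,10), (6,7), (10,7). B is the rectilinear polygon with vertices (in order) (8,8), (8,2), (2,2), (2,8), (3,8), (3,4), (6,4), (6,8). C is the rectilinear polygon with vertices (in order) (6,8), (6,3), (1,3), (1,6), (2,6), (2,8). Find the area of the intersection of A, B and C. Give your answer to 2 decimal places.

2.00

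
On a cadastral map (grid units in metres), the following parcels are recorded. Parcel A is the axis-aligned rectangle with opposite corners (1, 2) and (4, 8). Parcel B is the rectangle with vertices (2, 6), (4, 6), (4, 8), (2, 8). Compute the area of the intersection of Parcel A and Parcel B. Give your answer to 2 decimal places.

4.00

|Parcel A∩Parcel B|: x∈[2,4], y∈[6,8] → 2·2 = 4.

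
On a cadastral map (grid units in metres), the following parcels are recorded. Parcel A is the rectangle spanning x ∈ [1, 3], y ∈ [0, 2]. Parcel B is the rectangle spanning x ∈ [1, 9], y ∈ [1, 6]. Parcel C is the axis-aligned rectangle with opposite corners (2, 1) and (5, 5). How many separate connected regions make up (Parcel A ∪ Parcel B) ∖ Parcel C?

(Parcel A ∪ Parcel B) ∖ Parcel C is a single connected region.

1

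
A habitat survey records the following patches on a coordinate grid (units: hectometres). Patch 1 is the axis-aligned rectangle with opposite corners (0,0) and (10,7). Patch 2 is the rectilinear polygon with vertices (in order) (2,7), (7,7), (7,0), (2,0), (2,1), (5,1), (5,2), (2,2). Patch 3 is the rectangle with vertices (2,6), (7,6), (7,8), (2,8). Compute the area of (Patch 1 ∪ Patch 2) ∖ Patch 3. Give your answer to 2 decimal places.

|Patch 1 ∪ Patch 2| = 70.
|(Patch 1 ∪ Patch 2) ∩ Patch 3| = 5.
|(Patch 1 ∪ Patch 2) ∖ Patch 3| = 70 − 5 = 65.00.

65.00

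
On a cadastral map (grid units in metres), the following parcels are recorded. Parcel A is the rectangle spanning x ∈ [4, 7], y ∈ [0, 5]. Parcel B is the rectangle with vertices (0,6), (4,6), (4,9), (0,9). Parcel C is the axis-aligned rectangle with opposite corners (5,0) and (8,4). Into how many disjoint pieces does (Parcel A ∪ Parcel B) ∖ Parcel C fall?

(Parcel A ∪ Parcel B) ∖ Parcel C splits into 2 disjoint pieces (area 7, area 12).

2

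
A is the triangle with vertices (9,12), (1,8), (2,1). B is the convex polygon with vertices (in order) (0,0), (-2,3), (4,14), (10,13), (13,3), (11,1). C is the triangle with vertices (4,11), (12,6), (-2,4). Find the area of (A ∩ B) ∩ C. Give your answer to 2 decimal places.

20.78

The region (A ∩ B) ∩ C is the polygon with vertices (1.061,7.571), (1.75,8.375), (5.333,10.167), (7.122,9.049), (4.5,4.929), (1.5,4.5).
By the shoelace formula its area is 20.78.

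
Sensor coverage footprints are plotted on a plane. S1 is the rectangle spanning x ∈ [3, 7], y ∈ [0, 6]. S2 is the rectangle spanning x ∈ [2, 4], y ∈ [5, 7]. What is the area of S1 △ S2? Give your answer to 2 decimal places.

26.00

|S1∩S2|: x∈[3,4], y∈[5,6] → 1·1 = 1.
|S1 △ S2| = |S1| + |S2| − 2·|S1∩S2| = 24 + 4 − 2 = 26.00.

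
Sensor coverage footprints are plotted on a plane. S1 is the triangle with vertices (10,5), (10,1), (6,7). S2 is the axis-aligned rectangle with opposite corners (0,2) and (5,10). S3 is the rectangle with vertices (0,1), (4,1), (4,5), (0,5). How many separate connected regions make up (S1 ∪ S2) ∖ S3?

2

(S1 ∪ S2) ∖ S3 splits into 2 disjoint pieces (area 8, area 28).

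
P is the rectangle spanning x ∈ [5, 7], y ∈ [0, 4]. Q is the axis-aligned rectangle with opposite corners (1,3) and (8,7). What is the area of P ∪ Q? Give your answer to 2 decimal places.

34.00

By inclusion–exclusion:
Individual areas: |P| = 8, |Q| = 28.
|P∩Q|: x∈[5,7], y∈[3,4] → 2·1 = 2.
|P ∪ Q| = 36 − 2 = 34.00.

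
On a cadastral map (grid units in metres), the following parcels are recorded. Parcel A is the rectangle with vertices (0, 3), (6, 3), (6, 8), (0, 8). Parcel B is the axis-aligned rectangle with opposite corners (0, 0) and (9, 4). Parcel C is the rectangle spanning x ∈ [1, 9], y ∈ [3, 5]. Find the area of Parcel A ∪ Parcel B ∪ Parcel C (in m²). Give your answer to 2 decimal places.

By inclusion–exclusion:
Individual areas: |Parcel A| = 30, |Parcel B| = 36, |Parcel C| = 16.
|Parcel A∩Parcel B|: x∈[0,6], y∈[3,4] → 6·1 = 6.
|Parcel A∩Parcel C|: x∈[1,6], y∈[3,5] → 5·2 = 10.
|Parcel B∩Parcel C|: x∈[1,9], y∈[3,4] → 8·1 = 8.
|Parcel A∩Parcel B∩Parcel C| = 5.
|Parcel A ∪ Parcel B ∪ Parcel C| = 82 − 24 + 5 = 63.00.

63.00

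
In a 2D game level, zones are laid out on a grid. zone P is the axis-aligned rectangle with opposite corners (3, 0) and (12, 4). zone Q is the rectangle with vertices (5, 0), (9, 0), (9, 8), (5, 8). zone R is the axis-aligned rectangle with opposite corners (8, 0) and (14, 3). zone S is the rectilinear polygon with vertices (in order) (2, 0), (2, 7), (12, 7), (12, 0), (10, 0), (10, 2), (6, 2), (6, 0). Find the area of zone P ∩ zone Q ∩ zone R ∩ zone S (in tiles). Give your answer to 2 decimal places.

The intersection is the polygon with vertices (8,3), (9,3), (9,2), (8,2).
By the shoelace formula its area is 1.00.

1.00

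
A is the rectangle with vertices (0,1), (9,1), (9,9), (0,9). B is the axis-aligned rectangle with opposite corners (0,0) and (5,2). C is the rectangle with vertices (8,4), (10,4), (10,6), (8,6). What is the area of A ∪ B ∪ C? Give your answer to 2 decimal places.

By inclusion–exclusion:
Individual areas: |A| = 72, |B| = 10, |C| = 4.
|A∩B|: x∈[0,5], y∈[1,2] → 5·1 = 5.
|A∩C|: x∈[8,9], y∈[4,6] → 1·2 = 2.
|B∩C| = 0 (no overlap).
|A∩B∩C| = 0.
|A ∪ B ∪ C| = 86 − 7 + 0 = 79.00.

79.00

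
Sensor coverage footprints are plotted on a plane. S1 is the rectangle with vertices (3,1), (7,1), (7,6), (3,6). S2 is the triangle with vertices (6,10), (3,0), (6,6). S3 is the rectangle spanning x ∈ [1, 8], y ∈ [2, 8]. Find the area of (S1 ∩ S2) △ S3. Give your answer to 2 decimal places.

39.10

|S1 ∩ S2| = 3.5.
|(S1 ∩ S2) ∩ S3| = 3.2.
|(S1 ∩ S2) △ S3| = 3.5 + 42 − 6.4 = 39.10.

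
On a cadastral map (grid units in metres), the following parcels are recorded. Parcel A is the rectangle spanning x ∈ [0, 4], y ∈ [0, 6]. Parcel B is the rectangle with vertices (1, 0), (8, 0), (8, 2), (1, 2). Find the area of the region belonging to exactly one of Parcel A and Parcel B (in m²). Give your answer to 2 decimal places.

|Parcel A∩Parcel B|: x∈[1,4], y∈[0,2] → 3·2 = 6.
|Parcel A △ Parcel B| = |Parcel A| + |Parcel B| − 2·|Parcel A∩Parcel B| = 24 + 14 − 12 = 26.00.

26.00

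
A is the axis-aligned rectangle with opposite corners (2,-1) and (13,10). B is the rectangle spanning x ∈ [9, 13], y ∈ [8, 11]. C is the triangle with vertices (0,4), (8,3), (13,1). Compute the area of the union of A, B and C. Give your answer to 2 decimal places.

125.21

By inclusion–exclusion:
Individual areas: |A| = 121, |B| = 12, |C| = 5.5.
|A∩B|: x∈[9,13], y∈[8,10] → 4·2 = 8.
|A∩C| = 5.2885.
|B∩C| = 0.
|A∩B∩C| = 0.
|A ∪ B ∪ C| = 138.5 − 13.2885 + 0 = 125.21.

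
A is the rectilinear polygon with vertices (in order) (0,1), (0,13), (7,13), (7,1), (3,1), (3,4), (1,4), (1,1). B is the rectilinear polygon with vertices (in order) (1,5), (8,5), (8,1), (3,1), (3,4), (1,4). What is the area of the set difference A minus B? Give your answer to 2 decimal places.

|A| = 78, |A∩B| = 18.
|A ∖ B| = |A| − |A∩B| = 78 − 18 = 60.00.

60.00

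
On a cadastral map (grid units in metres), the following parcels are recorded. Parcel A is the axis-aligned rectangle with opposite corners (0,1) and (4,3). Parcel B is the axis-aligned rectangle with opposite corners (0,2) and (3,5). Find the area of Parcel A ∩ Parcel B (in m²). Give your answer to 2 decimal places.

3.00

|Parcel A∩Parcel B|: x∈[0,3], y∈[2,3] → 3·1 = 3.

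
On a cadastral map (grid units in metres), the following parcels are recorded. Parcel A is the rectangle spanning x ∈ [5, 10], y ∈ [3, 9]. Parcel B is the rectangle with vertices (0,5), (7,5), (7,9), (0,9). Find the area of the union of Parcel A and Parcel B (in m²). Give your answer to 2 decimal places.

By inclusion–exclusion:
Individual areas: |Parcel A| = 30, |Parcel B| = 28.
|Parcel A∩Parcel B|: x∈[5,7], y∈[5,9] → 2·4 = 8.
|Parcel A ∪ Parcel B| = 58 − 8 = 50.00.

50.00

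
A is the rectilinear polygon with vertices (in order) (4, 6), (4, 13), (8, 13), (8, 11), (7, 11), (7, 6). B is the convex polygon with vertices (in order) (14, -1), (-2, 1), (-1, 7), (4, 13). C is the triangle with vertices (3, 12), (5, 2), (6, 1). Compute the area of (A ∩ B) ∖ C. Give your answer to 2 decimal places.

|A ∩ B| = 14.7.
|(A ∩ B) ∩ C| = 0.6424.
|(A ∩ B) ∖ C| = 14.7 − 0.6424 = 14.06.

14.06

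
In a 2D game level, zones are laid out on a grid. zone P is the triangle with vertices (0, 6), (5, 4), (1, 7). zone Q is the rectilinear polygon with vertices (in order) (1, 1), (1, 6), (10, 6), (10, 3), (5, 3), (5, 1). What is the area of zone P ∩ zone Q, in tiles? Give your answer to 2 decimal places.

The intersection is the polygon with vertices (5,4), (1,5.6), (1,6), (2.333,6).
By the shoelace formula its area is 2.13.

2.13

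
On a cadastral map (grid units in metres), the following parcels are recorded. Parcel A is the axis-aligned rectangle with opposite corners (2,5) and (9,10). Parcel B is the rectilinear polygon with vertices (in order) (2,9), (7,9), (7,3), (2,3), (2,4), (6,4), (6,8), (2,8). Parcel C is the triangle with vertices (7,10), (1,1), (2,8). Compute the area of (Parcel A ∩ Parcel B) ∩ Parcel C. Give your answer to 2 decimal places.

The region (Parcel A ∩ Parcel B) ∩ Parcel C is the polygon with vertices (6.333,9), (5.667,8), (2,8), (4.5,9).
By the shoelace formula its area is 2.75.

2.75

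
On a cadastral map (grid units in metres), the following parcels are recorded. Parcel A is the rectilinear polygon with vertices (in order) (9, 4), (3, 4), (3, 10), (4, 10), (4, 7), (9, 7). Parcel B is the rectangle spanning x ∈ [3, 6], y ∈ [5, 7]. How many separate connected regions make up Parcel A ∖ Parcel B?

2

Parcel A ∖ Parcel B splits into 2 disjoint pieces (area 12, area 3).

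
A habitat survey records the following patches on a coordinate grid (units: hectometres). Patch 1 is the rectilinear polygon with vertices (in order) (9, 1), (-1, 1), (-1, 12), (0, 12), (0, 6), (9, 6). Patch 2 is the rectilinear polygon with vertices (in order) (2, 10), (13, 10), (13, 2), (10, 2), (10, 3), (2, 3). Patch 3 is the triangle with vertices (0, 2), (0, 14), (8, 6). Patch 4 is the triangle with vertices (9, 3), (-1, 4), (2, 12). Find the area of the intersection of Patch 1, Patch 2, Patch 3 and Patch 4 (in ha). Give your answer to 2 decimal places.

8.27

The intersection is the polygon with vertices (6.667,6), (7.04,5.52), (3.167,3.583), (2,3.7), (2,6).
By the shoelace formula its area is 8.27.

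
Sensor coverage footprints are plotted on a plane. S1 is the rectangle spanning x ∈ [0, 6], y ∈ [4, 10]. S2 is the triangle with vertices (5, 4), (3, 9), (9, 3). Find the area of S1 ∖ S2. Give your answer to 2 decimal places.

|S1| = 36, |S1∩S2| = 5.5.
|S1 ∖ S2| = |S1| − |S1∩S2| = 36 − 5.5 = 30.50.

30.50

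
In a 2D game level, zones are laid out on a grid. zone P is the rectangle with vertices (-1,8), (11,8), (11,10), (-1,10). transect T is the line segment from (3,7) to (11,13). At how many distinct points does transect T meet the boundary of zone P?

The segment meets the boundary at (7,10), (4.333,8).

2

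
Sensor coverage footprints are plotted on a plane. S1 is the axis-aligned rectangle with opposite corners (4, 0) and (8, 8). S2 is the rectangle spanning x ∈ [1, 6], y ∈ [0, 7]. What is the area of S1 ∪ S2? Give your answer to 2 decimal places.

53.00

By inclusion–exclusion:
Individual areas: |S1| = 32, |S2| = 35.
|S1∩S2|: x∈[4,6], y∈[0,7] → 2·7 = 14.
|S1 ∪ S2| = 67 − 14 = 53.00.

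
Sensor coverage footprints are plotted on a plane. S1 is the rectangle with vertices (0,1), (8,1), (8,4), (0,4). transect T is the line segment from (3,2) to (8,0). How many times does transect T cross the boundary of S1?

1

The segment meets the boundary at (5.5,1).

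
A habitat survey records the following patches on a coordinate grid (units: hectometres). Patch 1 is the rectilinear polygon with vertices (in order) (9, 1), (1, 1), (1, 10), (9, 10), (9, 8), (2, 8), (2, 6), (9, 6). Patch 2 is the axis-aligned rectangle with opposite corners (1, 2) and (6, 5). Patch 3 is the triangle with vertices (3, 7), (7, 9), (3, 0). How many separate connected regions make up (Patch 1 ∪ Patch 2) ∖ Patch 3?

(Patch 1 ∪ Patch 2) ∖ Patch 3 splits into 2 disjoint pieces (area 27.2222, area 22.2222).

2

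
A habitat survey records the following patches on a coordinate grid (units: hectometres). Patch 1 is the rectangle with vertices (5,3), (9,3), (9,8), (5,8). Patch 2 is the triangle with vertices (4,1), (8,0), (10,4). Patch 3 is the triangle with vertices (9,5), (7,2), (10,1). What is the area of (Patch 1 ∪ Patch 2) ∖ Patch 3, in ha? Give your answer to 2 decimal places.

|Patch 1 ∪ Patch 2| = 28.75.
|(Patch 1 ∪ Patch 2) ∩ Patch 3| = 4.0298.
|(Patch 1 ∪ Patch 2) ∖ Patch 3| = 28.75 − 4.0298 = 24.72.

24.72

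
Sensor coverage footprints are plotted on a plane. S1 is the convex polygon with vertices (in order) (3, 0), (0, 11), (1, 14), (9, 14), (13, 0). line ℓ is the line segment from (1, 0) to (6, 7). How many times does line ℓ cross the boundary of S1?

1

The segment meets the boundary at (2.447,2.026).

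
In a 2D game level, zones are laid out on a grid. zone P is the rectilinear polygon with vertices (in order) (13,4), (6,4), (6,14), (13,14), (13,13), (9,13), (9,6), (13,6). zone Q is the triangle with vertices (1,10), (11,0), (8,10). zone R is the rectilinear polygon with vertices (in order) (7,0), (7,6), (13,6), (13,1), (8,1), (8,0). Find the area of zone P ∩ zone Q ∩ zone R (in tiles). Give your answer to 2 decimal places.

5.00

The intersection is the polygon with vertices (9.2,6), (9.8,4), (7,4), (7,6), (9,6).
By the shoelace formula its area is 5.00.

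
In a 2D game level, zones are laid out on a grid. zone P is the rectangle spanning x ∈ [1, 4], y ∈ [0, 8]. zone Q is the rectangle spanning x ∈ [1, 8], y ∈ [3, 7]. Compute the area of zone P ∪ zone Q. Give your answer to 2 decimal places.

By inclusion–exclusion:
Individual areas: |zone P| = 24, |zone Q| = 28.
|zone P∩zone Q|: x∈[1,4], y∈[3,7] → 3·4 = 12.
|zone P ∪ zone Q| = 52 − 12 = 40.00.

40.00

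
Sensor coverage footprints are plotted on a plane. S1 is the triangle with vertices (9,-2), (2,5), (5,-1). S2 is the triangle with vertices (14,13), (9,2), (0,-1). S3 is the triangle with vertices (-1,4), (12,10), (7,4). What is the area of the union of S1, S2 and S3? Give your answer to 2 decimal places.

By inclusion–exclusion:
Individual areas: |S1| = 10.5, |S2| = 42, |S3| = 24.
|S1∩S2| = 3.2381.
|S1∩S3| = 0.25.
|S2∩S3| = 8.5714.
|S1∩S2∩S3| = 0.
|S1 ∪ S2 ∪ S3| = 76.5 − 12.0595 + 0 = 64.44.

64.44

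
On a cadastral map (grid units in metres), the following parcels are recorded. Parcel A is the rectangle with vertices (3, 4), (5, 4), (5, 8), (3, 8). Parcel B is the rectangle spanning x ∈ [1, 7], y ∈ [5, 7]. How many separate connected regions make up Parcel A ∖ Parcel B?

Parcel A ∖ Parcel B splits into 2 disjoint pieces (area 2, area 2).

2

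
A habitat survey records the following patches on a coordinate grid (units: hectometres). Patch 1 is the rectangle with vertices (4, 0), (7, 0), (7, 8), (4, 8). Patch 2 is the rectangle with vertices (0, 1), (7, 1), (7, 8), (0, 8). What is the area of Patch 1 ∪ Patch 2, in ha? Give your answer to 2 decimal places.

52.00

By inclusion–exclusion:
Individual areas: |Patch 1| = 24, |Patch 2| = 49.
|Patch 1∩Patch 2|: x∈[4,7], y∈[1,8] → 3·7 = 21.
|Patch 1 ∪ Patch 2| = 73 − 21 = 52.00.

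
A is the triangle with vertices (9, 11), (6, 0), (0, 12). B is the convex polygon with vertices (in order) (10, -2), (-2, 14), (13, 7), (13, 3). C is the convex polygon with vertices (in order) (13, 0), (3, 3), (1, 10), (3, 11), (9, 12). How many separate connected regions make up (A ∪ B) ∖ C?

4

(A ∪ B) ∖ C splits into 4 disjoint pieces (area 8.7068, area 6.2075, area 1.8529, area 7.9667).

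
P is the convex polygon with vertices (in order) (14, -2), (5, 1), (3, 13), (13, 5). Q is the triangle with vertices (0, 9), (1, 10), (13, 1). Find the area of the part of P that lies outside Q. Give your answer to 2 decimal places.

|P| = 82, |P∩Q| = 5.4857.
|P ∖ Q| = |P| − |P∩Q| = 82 − 5.4857 = 76.51.

76.51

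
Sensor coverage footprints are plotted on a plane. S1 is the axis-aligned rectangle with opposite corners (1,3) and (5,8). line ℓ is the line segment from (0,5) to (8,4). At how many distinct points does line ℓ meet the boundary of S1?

The segment meets the boundary at (5,4.375), (1,4.875).

2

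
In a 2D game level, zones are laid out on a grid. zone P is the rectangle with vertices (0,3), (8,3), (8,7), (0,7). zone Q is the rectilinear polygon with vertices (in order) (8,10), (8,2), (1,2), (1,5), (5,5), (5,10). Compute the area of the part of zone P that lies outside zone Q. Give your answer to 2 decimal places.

|zone P| = 32, |zone P∩zone Q| = 20.
|zone P ∖ zone Q| = |zone P| − |zone P∩zone Q| = 32 − 20 = 12.00.

12.00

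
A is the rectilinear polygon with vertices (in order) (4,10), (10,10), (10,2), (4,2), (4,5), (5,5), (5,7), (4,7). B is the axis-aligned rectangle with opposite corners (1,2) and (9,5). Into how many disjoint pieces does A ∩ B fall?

1

A ∩ B is a single connected region.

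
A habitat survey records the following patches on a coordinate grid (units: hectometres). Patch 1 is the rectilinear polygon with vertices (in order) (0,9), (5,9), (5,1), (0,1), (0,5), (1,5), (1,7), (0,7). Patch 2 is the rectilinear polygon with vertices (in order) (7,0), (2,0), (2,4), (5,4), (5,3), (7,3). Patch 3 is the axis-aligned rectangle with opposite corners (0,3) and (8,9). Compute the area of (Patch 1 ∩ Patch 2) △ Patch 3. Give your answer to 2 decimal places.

|Patch 1 ∩ Patch 2| = 9.
|(Patch 1 ∩ Patch 2) ∩ Patch 3| = 3.
|(Patch 1 ∩ Patch 2) △ Patch 3| = 9 + 48 − 6 = 51.00.

51.00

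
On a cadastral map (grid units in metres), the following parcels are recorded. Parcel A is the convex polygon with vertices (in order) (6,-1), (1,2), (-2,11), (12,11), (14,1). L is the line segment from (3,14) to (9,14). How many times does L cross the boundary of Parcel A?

0

The segment lies entirely outside Parcel A and never meets its boundary.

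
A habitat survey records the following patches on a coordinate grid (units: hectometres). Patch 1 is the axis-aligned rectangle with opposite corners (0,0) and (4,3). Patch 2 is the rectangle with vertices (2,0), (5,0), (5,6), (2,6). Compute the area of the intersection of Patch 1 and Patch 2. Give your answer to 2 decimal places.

6.00

|Patch 1∩Patch 2|: x∈[2,4], y∈[0,3] → 2·3 = 6.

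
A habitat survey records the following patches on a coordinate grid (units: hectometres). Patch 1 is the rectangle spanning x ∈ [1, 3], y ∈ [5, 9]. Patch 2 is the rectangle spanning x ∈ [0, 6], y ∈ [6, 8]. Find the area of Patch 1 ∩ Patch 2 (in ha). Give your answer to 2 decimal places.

4.00

|Patch 1∩Patch 2|: x∈[1,3], y∈[6,8] → 2·2 = 4.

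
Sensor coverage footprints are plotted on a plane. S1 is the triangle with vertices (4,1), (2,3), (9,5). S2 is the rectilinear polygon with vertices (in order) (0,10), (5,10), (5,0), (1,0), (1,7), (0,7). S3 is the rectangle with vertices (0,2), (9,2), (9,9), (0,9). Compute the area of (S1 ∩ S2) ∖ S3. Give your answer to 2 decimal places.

|S1 ∩ S2| = 4.8857.
|(S1 ∩ S2) ∩ S3| = 3.7857.
|(S1 ∩ S2) ∖ S3| = 4.8857 − 3.7857 = 1.10.

1.10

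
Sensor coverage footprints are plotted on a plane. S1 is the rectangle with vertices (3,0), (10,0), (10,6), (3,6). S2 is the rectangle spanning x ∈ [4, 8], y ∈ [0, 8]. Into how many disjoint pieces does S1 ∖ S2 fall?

S1 ∖ S2 splits into 2 disjoint pieces (area 12, area 6).

2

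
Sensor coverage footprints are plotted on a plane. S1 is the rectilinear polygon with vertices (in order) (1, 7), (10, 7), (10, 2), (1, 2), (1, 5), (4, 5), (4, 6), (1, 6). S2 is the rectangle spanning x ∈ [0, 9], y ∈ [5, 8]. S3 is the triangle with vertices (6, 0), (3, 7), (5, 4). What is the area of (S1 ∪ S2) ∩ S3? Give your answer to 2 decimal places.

The region (S1 ∪ S2) ∩ S3 is the polygon with vertices (5.143,2), (3,7), (5,4), (5.5,2).
By the shoelace formula its area is 2.14.

2.14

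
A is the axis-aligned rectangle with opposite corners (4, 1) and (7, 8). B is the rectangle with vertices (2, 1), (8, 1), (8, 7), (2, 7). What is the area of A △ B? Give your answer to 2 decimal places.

21.00

|A∩B|: x∈[4,7], y∈[1,7] → 3·6 = 18.
|A △ B| = |A| + |B| − 2·|A∩B| = 21 + 36 − 36 = 21.00.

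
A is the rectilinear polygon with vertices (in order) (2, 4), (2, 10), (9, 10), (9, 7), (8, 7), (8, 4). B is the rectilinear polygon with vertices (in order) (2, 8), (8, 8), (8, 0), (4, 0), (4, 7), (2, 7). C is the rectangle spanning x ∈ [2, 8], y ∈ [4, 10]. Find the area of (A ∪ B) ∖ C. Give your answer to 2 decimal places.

19.00

|A ∪ B| = 55.
|(A ∪ B) ∩ C| = 36.
|(A ∪ B) ∖ C| = 55 − 36 = 19.00.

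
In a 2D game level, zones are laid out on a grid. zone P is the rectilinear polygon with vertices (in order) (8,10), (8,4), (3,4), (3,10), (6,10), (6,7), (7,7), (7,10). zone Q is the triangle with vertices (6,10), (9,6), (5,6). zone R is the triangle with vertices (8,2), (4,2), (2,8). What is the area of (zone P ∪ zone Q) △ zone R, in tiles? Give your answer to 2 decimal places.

33.33

|zone P ∪ zone Q| = 30.
|(zone P ∪ zone Q) ∩ zone R| = 4.3333.
|(zone P ∪ zone Q) △ zone R| = 30 + 12 − 8.6667 = 33.33.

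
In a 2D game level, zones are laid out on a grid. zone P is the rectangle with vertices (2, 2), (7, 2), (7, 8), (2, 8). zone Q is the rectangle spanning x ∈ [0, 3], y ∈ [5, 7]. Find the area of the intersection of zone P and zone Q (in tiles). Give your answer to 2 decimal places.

2.00

|zone P∩zone Q|: x∈[2,3], y∈[5,7] → 1·2 = 2.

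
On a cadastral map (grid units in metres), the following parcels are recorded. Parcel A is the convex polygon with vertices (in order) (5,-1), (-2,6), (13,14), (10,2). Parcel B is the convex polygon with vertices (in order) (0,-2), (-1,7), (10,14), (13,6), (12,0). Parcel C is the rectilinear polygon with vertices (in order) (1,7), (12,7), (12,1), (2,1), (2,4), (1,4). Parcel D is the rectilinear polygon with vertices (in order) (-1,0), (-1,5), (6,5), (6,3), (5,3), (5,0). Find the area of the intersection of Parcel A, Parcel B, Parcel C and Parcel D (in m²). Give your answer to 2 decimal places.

14.50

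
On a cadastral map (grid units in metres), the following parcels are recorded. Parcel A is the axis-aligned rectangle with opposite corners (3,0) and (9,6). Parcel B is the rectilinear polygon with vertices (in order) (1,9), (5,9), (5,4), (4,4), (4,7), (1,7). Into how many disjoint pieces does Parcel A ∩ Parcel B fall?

Parcel A ∩ Parcel B is a single connected region.

1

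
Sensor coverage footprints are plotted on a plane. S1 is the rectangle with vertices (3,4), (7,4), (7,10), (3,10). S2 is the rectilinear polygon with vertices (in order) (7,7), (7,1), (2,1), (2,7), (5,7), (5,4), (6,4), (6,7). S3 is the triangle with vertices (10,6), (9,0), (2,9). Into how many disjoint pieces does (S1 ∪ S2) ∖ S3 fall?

(S1 ∪ S2) ∖ S3 splits into 2 disjoint pieces (area 22.5714, area 8.5).

2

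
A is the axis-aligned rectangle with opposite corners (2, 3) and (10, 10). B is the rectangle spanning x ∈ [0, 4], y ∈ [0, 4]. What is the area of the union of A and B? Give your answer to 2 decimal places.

70.00

By inclusion–exclusion:
Individual areas: |A| = 56, |B| = 16.
|A∩B|: x∈[2,4], y∈[3,4] → 2·1 = 2.
|A ∪ B| = 72 − 2 = 70.00.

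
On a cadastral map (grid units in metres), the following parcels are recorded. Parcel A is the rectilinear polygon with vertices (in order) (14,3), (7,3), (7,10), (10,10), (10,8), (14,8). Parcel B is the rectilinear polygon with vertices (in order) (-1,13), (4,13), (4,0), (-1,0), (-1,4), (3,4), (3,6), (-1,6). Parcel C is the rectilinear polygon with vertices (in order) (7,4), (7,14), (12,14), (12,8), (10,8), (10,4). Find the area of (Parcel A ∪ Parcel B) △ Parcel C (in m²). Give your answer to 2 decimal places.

|Parcel A ∪ Parcel B| = 98.
|(Parcel A ∪ Parcel B) ∩ Parcel C| = 18.
|(Parcel A ∪ Parcel B) △ Parcel C| = 98 + 42 − 36 = 104.00.

104.00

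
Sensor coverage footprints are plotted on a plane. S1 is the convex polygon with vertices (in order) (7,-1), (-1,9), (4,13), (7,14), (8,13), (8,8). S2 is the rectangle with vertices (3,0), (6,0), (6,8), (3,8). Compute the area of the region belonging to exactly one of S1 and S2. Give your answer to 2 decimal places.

62.25

|S1| = 73.5, |S2| = 24, |S1∩S2| = 17.625.
|S1 △ S2| = |S1| + |S2| − 2·|S1∩S2| = 73.5 + 24 − 35.25 = 62.25.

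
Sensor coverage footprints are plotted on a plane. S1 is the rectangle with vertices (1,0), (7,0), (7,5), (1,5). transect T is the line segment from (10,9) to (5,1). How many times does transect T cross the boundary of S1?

The segment meets the boundary at (7,4.2).

1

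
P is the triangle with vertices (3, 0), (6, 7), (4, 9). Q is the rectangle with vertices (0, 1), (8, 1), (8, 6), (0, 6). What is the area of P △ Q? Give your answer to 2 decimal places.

|P| = 10, |Q| = 40, |P∩Q| = 5.5556.
|P △ Q| = |P| + |Q| − 2·|P∩Q| = 10 + 40 − 11.1111 = 38.89.

38.89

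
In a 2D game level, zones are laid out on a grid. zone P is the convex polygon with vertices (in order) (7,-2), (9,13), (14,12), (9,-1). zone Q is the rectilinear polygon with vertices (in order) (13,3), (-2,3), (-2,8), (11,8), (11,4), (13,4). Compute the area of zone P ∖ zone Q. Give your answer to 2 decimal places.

34.28

|zone P| = 49, |zone P∩zone Q| = 14.7231.
|zone P ∖ zone Q| = |zone P| − |zone P∩zone Q| = 49 − 14.7231 = 34.28.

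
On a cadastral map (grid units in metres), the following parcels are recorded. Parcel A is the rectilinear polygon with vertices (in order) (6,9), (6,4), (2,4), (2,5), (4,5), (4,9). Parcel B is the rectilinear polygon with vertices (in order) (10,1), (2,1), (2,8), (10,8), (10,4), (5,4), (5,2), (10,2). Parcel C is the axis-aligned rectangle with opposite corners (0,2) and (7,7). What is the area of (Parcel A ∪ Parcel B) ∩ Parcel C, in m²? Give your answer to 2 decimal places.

21.00

|Parcel A ∪ Parcel B| = 48.
|(Parcel A ∪ Parcel B) ∩ Parcel C| = 21.00.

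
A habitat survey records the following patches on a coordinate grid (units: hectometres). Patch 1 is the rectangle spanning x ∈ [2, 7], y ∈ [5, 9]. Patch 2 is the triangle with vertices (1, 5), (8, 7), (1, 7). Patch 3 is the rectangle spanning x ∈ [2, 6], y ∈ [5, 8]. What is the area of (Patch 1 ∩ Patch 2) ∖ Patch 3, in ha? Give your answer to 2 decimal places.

|Patch 1 ∩ Patch 2| = 5.
|(Patch 1 ∩ Patch 2) ∩ Patch 3| = 4.5714.
|(Patch 1 ∩ Patch 2) ∖ Patch 3| = 5 − 4.5714 = 0.43.

0.43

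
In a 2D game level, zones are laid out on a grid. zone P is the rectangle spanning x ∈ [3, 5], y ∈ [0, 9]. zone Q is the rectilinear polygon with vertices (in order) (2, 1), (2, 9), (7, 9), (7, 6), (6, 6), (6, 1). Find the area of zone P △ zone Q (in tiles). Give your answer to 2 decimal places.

21.00

|zone P| = 18, |zone Q| = 35, |zone P∩zone Q| = 16.
|zone P △ zone Q| = |zone P| + |zone Q| − 2·|zone P∩zone Q| = 18 + 35 − 32 = 21.00.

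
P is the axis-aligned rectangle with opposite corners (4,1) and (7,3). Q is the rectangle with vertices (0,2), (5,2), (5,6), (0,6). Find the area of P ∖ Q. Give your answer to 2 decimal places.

|P∩Q|: x∈[4,5], y∈[2,3] → 1·1 = 1.
|P| = 6.
|P ∖ Q| = |P| − |P∩Q| = 6 − 1 = 5.00.

5.00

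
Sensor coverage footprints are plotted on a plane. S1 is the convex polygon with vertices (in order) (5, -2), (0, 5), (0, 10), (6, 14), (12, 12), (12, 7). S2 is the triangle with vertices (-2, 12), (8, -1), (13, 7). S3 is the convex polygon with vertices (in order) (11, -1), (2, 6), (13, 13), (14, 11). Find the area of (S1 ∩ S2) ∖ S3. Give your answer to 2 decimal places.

19.68

|S1 ∩ S2| = 58.2183.
|(S1 ∩ S2) ∩ S3| = 38.5426.
|(S1 ∩ S2) ∖ S3| = 58.2183 − 38.5426 = 19.68.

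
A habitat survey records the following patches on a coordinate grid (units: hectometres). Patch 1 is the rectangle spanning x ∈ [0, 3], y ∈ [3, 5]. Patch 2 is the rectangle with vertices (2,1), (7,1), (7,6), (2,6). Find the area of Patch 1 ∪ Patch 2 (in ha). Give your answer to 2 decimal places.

29.00

By inclusion–exclusion:
Individual areas: |Patch 1| = 6, |Patch 2| = 25.
|Patch 1∩Patch 2|: x∈[2,3], y∈[3,5] → 1·2 = 2.
|Patch 1 ∪ Patch 2| = 31 − 2 = 29.00.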